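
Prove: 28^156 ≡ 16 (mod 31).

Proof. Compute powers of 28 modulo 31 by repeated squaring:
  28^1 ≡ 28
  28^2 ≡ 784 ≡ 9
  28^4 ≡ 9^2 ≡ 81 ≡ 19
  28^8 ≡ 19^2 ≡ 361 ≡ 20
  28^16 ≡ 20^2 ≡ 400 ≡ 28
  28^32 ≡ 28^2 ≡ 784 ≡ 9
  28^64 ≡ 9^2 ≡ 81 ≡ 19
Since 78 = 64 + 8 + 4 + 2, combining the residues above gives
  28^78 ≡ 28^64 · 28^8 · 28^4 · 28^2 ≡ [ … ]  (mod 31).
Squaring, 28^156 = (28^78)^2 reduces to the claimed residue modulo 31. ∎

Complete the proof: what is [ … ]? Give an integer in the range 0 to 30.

28^64 · 28^8 · 28^4 · 28^2 ≡ 19 · 20 · 19 · 9 = 64980.
64980 mod 31 = 4, so 28^78 ≡ 4 (mod 31).

4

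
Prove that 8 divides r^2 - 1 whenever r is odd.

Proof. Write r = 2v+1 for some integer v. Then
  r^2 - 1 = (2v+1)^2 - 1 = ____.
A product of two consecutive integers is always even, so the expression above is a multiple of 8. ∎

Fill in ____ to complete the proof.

(2v+1)^2 - 1 = 4v^2 + 4v + 1 - 1 = 4v^2 + 4v = 4v(v+1).
Since v and v+1 are consecutive, v(v+1) is even, and 4·(even) is a multiple of 8.

4v(v + 1)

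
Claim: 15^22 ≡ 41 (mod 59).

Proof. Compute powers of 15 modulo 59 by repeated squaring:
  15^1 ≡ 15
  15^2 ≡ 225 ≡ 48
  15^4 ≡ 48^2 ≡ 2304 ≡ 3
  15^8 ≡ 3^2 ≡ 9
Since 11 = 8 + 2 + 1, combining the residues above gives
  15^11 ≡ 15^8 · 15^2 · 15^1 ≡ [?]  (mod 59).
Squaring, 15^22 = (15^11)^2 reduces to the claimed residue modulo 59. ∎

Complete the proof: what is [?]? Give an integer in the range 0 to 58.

49

Multiply the listed residues: 9 · 48 · 15 = 432 → 6480.
Reducing modulo 59: 6480 = 109·59 + 49, so 15^11 ≡ 49.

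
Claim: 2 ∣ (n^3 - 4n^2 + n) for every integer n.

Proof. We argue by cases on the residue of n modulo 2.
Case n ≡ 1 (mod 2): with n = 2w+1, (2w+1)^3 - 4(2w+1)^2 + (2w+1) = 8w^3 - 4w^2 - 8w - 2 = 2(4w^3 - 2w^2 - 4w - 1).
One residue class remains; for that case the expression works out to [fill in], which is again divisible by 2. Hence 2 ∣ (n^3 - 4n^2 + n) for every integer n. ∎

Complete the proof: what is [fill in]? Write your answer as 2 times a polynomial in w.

The residues treated are {1}, so the missing case is n ≡ 0 (mod 2); write n = 2w.
Then (2w)^3 - 4(2w)^2 + (2w) = 8w^3 - 16w^2 + 2w = 2(4w^3 - 8w^2 + w).

2(4w^3 - 8w^2 + w)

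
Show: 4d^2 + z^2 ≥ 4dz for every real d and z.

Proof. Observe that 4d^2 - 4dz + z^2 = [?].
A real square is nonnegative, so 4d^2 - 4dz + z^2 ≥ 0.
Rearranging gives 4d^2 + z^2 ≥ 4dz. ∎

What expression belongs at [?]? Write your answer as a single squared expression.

The leading and trailing coefficients are 2^2 and 1^2, and 4 = 2·2·1, so the trinomial is (2d - z)^2.
Hence 4d^2 - 4dz + z^2 ≥ 0.

(2d - z)^2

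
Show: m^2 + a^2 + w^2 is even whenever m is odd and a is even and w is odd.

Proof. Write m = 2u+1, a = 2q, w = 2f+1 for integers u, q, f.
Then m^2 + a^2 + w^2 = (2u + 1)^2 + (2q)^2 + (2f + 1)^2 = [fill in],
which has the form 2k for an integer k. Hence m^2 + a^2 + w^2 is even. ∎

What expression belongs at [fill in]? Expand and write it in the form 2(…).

Expanding: (2u + 1)^2 + (2q)^2 + (2f + 1)^2 = 4f^2 + 4f + 4q^2 + 4u^2 + 4u + 2.
Every term is even; pulling out the factor of 2 gives 2(2f^2 + 2f + 2q^2 + 2u^2 + 2u + 1).

2(2f^2 + 2f + 2q^2 + 2u^2 + 2u + 1)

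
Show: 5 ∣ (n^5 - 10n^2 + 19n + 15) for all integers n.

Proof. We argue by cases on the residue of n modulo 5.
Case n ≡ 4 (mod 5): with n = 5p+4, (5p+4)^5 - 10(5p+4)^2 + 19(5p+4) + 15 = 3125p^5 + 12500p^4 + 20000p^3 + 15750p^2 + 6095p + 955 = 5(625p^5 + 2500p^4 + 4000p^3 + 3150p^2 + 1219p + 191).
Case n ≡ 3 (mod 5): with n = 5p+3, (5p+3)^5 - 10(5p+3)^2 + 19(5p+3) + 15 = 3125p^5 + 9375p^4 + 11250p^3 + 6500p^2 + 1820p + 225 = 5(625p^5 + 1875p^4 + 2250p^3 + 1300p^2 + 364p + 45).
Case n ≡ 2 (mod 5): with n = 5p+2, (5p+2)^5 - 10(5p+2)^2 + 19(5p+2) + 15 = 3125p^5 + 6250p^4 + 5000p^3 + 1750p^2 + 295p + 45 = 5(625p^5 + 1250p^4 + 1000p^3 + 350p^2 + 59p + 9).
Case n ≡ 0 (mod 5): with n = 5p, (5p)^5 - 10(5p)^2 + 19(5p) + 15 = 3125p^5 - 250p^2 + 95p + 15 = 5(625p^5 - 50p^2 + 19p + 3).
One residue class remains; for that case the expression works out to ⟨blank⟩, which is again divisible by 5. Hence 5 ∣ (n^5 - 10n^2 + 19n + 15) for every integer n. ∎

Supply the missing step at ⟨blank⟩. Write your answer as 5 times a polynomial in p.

The residues treated are {4, 3, 2, 0}, so the missing case is n ≡ 1 (mod 5); write n = 5p+1.
Then (5p+1)^5 - 10(5p+1)^2 + 19(5p+1) + 15 = 3125p^5 + 3125p^4 + 1250p^3 + 20p + 25 = 5(625p^5 + 625p^4 + 250p^3 + 4p + 5).

5(625p^5 + 625p^4 + 250p^3 + 4p + 5)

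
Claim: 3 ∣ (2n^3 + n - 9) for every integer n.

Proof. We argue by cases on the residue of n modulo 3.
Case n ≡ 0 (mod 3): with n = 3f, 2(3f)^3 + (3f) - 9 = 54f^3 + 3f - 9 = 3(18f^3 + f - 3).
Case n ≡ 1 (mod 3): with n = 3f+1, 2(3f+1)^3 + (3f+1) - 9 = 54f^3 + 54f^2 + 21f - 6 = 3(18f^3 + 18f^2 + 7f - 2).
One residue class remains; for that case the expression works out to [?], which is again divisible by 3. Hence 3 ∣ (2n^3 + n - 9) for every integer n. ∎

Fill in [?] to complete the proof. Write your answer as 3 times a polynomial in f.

The residues treated are {0, 1}, so the missing case is n ≡ 2 (mod 3); write n = 3f+2.
Then 2(3f+2)^3 + (3f+2) - 9 = 54f^3 + 108f^2 + 75f + 9 = 3(18f^3 + 36f^2 + 25f + 3).

3(18f^3 + 36f^2 + 25f + 3)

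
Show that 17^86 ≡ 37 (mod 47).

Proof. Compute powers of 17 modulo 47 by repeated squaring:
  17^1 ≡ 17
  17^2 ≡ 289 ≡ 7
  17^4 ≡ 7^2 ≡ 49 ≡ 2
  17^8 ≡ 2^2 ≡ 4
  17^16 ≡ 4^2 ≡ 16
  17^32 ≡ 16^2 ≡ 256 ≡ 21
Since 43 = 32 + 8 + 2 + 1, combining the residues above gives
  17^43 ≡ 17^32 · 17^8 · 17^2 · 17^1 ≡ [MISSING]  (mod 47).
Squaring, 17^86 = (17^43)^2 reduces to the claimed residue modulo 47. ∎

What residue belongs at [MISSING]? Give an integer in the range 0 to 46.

17^32 · 17^8 · 17^2 · 17^1 ≡ 21 · 4 · 7 · 17 = 9996.
9996 mod 47 = 32, so 17^43 ≡ 32 (mod 47).

32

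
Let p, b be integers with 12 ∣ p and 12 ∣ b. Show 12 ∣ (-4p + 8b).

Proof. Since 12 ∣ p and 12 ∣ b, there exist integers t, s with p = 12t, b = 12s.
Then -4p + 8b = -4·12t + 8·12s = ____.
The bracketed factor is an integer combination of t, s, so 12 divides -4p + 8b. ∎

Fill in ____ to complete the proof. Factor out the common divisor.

Each term has a factor of 12: -4·12t + 8·12s = 12·(8s - 4t).
Since 8s - 4t is an integer, 12 ∣ (-4p + 8b).

12(8s - 4t)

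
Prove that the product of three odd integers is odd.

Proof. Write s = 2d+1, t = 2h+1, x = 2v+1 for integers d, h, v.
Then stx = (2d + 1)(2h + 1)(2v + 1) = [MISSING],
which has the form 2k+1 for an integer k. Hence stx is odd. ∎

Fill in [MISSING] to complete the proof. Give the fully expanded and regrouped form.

Expanding: (2d + 1)(2h + 1)(2v + 1) = 8dhv + 4dh + 4dv + 2d + 4hv + 2h + 2v + 1.
Every term except the constant is even, so this is 2(4dhv + 2dh + 2dv + d + 2hv + h + v) + 1,
and 4dhv + 2dh + 2dv + d + 2hv + h + v ∈ ℤ gives the required form.

2(4dhv + 2dh + 2dv + d + 2hv + h + v) + 1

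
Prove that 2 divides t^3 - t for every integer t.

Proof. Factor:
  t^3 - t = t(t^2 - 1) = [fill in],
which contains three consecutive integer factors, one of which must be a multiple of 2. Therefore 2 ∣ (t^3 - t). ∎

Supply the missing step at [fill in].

t(t^2 - 1) = t(t - 1)(t + 1) = (t - 1)t(t + 1).
These three factors are consecutive integers, so their product is divisible by 2.

(t - 1)t(t + 1)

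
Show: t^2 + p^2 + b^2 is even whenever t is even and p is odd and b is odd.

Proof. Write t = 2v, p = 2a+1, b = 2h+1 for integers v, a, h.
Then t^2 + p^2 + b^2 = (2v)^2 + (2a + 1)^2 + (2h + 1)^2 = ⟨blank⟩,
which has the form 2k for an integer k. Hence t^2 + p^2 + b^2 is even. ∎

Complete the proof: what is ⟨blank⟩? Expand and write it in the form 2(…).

2(2a^2 + 2a + 2h^2 + 2h + 2v^2 + 1)

(2v)^2 + (2a + 1)^2 + (2h + 1)^2 = 4a^2 + 4a + 4h^2 + 4h + 4v^2 + 2
= 2(2a^2 + 2a + 2h^2 + 2h + 2v^2 + 1).
Since 2a^2 + 2a + 2h^2 + 2h + 2v^2 + 1 is an integer, the sum of squares is of the form 2k for an integer k.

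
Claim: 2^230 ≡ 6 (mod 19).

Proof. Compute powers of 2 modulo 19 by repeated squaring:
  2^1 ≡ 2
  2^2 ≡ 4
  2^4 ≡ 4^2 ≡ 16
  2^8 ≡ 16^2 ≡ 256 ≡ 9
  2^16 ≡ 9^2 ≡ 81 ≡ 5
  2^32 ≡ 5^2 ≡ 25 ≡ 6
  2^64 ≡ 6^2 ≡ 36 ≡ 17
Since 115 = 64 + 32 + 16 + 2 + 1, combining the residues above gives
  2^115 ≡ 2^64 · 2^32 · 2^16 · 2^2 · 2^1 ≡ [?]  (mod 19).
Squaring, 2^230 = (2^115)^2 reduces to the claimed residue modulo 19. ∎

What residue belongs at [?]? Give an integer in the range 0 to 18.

14

Multiply the listed residues: 17 · 6 · 5 · 4 · 2 = 102 → 510 → 2040 → 4080.
Reducing modulo 19: 4080 = 214·19 + 14, so 2^115 ≡ 14.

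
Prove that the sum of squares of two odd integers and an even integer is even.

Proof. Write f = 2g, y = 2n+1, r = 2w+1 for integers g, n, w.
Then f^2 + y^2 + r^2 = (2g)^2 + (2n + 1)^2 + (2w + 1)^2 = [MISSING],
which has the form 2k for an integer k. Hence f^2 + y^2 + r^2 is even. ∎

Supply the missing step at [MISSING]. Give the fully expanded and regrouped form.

(2g)^2 + (2n + 1)^2 + (2w + 1)^2 = 4g^2 + 4n^2 + 4n + 4w^2 + 4w + 2
= 2(2g^2 + 2n^2 + 2n + 2w^2 + 2w + 1).
Since 2g^2 + 2n^2 + 2n + 2w^2 + 2w + 1 is an integer, the sum of squares is of the form 2k for an integer k.

2(2g^2 + 2n^2 + 2n + 2w^2 + 2w + 1)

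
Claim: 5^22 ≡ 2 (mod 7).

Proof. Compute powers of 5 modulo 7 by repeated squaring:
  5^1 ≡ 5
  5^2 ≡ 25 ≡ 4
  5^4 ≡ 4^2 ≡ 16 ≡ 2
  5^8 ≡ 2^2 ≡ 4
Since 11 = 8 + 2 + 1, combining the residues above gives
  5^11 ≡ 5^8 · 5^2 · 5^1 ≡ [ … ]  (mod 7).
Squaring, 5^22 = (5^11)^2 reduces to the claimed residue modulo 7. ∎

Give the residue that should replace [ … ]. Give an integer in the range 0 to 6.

3

Multiply the listed residues: 4 · 4 · 5 = 16 → 80.
Reducing modulo 7: 80 = 11·7 + 3, so 5^11 ≡ 3.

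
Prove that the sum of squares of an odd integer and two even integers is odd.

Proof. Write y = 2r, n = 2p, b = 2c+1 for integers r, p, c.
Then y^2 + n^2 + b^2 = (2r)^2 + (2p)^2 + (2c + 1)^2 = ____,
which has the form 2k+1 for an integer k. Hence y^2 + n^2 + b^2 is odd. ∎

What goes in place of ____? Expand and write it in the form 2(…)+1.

2(2c^2 + 2c + 2p^2 + 2r^2) + 1

(2r)^2 + (2p)^2 + (2c + 1)^2 = 4c^2 + 4c + 4p^2 + 4r^2 + 1
= 2(2c^2 + 2c + 2p^2 + 2r^2) + 1.
Since 2c^2 + 2c + 2p^2 + 2r^2 is an integer, the sum of squares is of the form 2k+1 for an integer k.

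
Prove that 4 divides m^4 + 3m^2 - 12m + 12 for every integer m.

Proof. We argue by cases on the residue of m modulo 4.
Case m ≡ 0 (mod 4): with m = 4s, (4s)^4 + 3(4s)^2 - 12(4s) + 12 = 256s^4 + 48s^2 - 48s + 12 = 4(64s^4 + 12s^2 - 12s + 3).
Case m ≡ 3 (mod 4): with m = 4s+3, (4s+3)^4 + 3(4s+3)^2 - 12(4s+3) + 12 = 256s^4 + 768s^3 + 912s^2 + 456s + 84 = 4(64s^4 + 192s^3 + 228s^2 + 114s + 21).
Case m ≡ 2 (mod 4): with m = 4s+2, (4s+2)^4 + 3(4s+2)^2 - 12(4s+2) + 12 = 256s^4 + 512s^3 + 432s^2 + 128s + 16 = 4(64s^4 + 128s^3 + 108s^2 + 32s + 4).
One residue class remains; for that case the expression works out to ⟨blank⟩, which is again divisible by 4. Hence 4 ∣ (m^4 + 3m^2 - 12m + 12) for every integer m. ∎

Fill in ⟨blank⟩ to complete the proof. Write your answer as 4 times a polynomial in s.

The residues treated are {0, 3, 2}, so the missing case is m ≡ 1 (mod 4); write m = 4s+1.
Then (4s+1)^4 + 3(4s+1)^2 - 12(4s+1) + 12 = 256s^4 + 256s^3 + 144s^2 - 8s + 4 = 4(64s^4 + 64s^3 + 36s^2 - 2s + 1).

4(64s^4 + 64s^3 + 36s^2 - 2s + 1)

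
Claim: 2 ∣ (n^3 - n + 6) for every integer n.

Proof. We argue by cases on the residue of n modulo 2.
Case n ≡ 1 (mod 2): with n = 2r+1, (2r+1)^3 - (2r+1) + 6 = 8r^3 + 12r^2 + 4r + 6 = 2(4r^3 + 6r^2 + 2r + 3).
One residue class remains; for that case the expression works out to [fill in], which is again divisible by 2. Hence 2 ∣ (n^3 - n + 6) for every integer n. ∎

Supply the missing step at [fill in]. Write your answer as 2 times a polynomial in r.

2(4r^3 - r + 3)

Only n ≡ 0 (mod 2) is unaccounted for. Put n = 2r:
(2r)^3 - (2r) + 6 expands to 8r^3 - 2r + 6,
and factoring out 2 leaves 2(4r^3 - r + 3).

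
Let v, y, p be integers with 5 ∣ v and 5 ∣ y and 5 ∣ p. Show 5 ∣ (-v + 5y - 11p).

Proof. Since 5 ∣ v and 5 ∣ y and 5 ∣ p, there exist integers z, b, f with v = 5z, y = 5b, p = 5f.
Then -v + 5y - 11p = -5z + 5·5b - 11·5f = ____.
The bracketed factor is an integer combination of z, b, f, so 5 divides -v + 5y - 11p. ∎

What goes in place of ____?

Each term has a factor of 5: -5z + 5·5b - 11·5f = 5·(5b - 11f - z).
Since 5b - 11f - z is an integer, 5 ∣ (-v + 5y - 11p).

5(5b - 11f - z)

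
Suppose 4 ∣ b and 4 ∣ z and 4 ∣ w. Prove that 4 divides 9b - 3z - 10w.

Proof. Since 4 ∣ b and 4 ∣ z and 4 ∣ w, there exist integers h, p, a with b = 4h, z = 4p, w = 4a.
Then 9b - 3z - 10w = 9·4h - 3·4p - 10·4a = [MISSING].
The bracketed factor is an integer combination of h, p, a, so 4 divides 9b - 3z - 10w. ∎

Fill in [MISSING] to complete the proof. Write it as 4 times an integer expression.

Pull the common 4 out of every term: 9·4h - 3·4p - 10·4a = 4(-10a + 9h - 3p).
-10a + 9h - 3p is an integer, which exhibits the divisibility.

4(-10a + 9h - 3p)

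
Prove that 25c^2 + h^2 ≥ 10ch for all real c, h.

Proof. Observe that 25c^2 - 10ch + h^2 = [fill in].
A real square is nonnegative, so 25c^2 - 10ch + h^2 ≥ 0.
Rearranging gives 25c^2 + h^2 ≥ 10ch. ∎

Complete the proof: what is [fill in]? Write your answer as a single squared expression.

(5c - h)^2

25c^2 - 10ch + h^2 is a perfect-square trinomial: the outer terms are (5c)^2 and (h)^2, and the cross term is -2·5c·h.
So 25c^2 - 10ch + h^2 = (5c - h)^2 ≥ 0.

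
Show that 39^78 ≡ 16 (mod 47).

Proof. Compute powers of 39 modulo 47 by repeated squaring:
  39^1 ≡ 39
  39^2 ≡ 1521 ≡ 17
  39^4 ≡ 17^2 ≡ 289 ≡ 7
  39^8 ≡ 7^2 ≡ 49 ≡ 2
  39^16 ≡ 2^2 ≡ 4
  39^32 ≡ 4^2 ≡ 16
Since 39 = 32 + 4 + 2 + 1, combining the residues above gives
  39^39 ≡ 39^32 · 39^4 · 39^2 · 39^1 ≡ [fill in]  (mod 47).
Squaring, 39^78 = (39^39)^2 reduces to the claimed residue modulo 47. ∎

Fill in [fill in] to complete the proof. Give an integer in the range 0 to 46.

43

Multiply the listed residues: 16 · 7 · 17 · 39 = 112 → 1904 → 74256.
Reducing modulo 47: 74256 = 1579·47 + 43, so 39^39 ≡ 43.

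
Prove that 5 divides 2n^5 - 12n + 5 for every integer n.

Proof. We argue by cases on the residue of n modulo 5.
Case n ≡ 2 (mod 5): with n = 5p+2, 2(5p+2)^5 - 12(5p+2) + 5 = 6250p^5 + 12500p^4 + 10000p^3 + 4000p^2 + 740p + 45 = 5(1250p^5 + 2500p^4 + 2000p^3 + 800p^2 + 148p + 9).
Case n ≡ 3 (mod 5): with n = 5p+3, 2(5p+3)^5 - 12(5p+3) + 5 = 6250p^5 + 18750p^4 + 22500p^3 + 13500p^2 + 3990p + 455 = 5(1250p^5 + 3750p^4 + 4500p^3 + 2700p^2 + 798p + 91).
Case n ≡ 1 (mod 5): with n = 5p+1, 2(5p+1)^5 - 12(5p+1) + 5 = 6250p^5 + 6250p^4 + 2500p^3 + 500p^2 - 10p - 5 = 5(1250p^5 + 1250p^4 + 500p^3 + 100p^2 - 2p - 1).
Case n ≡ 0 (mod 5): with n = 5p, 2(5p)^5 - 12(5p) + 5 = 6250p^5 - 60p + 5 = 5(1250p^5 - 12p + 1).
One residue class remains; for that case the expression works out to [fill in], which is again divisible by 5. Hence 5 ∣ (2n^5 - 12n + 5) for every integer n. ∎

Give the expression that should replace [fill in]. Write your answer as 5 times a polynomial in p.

5(1250p^5 + 5000p^4 + 8000p^3 + 6400p^2 + 2548p + 401)

The residues treated are {2, 3, 1, 0}, so the missing case is n ≡ 4 (mod 5); write n = 5p+4.
Then 2(5p+4)^5 - 12(5p+4) + 5 = 6250p^5 + 25000p^4 + 40000p^3 + 32000p^2 + 12740p + 2005 = 5(1250p^5 + 5000p^4 + 8000p^3 + 6400p^2 + 2548p + 401).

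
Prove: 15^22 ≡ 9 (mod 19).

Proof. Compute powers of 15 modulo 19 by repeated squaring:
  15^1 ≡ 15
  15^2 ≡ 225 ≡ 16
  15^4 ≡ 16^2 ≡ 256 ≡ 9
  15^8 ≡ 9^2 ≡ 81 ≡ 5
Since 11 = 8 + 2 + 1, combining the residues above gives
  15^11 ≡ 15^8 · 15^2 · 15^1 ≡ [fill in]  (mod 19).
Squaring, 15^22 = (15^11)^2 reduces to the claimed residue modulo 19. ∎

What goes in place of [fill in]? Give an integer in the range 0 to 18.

Multiply the listed residues: 5 · 16 · 15 = 80 → 1200.
Reducing modulo 19: 1200 = 63·19 + 3, so 15^11 ≡ 3.

3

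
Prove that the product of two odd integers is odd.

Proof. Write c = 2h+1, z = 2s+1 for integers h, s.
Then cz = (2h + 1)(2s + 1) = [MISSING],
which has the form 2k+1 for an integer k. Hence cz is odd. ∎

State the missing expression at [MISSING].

Expanding: (2h + 1)(2s + 1) = 4hs + 2h + 2s + 1.
Every term except the constant is even, so this is 2(2hs + h + s) + 1,
and 2hs + h + s ∈ ℤ gives the required form.

2(2hs + h + s) + 1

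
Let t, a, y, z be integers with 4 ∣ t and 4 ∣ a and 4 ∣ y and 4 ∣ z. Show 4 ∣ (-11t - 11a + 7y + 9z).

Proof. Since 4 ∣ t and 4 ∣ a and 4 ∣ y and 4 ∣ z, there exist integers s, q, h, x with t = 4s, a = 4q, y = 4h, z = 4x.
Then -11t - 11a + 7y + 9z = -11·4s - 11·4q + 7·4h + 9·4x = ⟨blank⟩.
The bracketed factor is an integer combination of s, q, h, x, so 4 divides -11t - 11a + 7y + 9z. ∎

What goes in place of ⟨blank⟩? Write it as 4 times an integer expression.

4(7h - 11q - 11s + 9x)

Pull the common 4 out of every term: -11·4s - 11·4q + 7·4h + 9·4x = 4(7h - 11q - 11s + 9x).
7h - 11q - 11s + 9x is an integer, which exhibits the divisibility.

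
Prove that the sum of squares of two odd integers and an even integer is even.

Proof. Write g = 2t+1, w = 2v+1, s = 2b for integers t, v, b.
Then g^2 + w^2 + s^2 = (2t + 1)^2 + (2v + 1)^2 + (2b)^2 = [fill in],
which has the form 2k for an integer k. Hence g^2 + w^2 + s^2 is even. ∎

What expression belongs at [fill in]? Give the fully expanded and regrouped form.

2(2b^2 + 2t^2 + 2t + 2v^2 + 2v + 1)

Expanding: (2t + 1)^2 + (2v + 1)^2 + (2b)^2 = 4b^2 + 4t^2 + 4t + 4v^2 + 4v + 2.
Every term is even; pulling out the factor of 2 gives 2(2b^2 + 2t^2 + 2t + 2v^2 + 2v + 1).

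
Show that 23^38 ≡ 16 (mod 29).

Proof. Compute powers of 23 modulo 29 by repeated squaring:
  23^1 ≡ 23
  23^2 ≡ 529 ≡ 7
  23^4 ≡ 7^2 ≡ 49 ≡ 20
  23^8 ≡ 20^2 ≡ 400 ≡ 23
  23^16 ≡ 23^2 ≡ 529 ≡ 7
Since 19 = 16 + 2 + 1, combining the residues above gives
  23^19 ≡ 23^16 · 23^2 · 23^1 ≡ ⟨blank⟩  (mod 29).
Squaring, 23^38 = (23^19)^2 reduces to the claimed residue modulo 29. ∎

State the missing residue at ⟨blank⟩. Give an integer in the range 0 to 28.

23^16 · 23^2 · 23^1 ≡ 7 · 7 · 23 = 1127.
1127 mod 29 = 25, so 23^19 ≡ 25 (mod 29).

25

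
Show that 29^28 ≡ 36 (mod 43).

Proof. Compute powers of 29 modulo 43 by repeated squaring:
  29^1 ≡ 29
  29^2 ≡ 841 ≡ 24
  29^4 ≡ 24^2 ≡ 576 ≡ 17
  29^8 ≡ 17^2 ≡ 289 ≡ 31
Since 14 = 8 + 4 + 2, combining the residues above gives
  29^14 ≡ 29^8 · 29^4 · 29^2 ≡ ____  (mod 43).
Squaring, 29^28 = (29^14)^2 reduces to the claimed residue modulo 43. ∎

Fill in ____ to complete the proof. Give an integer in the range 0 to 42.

6

29^8 · 29^4 · 29^2 ≡ 31 · 17 · 24 = 12648.
12648 mod 43 = 6, so 29^14 ≡ 6 (mod 43).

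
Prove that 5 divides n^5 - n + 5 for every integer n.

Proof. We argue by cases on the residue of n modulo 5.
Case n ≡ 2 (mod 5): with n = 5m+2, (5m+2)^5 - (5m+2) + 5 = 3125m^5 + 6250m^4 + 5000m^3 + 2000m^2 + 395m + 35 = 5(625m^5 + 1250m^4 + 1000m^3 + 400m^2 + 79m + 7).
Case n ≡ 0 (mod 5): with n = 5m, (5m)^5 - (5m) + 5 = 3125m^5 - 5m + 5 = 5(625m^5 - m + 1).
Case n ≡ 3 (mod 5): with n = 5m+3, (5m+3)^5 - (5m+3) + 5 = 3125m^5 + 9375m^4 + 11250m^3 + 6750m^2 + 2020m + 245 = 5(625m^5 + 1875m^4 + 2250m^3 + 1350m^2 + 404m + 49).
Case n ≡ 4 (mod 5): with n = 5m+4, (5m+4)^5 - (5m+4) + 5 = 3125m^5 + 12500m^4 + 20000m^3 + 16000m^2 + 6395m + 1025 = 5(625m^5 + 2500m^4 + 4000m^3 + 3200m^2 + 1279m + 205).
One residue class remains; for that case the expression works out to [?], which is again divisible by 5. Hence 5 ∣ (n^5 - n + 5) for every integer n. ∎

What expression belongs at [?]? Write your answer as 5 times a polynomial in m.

5(625m^5 + 625m^4 + 250m^3 + 50m^2 + 4m + 1)

Only n ≡ 1 (mod 5) is unaccounted for. Put n = 5m+1:
(5m+1)^5 - (5m+1) + 5 expands to 3125m^5 + 3125m^4 + 1250m^3 + 250m^2 + 20m + 5,
and factoring out 5 leaves 5(625m^5 + 625m^4 + 250m^3 + 50m^2 + 4m + 1).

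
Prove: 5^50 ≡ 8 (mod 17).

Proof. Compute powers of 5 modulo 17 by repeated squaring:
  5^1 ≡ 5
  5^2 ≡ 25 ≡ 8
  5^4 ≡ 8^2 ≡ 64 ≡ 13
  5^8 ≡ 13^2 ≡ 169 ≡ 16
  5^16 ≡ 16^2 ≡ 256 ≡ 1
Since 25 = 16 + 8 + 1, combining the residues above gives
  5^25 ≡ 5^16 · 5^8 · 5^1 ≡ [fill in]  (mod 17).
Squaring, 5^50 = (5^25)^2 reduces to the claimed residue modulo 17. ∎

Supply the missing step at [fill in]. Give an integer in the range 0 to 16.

12

Multiply the listed residues: 1 · 16 · 5 = 16 → 80.
Reducing modulo 17: 80 = 4·17 + 12, so 5^25 ≡ 12.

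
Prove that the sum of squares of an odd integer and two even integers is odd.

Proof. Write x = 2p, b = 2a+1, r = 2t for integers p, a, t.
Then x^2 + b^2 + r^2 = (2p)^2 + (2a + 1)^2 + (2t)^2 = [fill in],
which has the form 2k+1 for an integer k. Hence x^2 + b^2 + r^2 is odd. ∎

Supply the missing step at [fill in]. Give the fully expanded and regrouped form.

Expanding: (2p)^2 + (2a + 1)^2 + (2t)^2 = 4a^2 + 4a + 4p^2 + 4t^2 + 1.
Every term except the constant is even, so this is 2(2a^2 + 2a + 2p^2 + 2t^2) + 1,
and 2a^2 + 2a + 2p^2 + 2t^2 ∈ ℤ gives the required form.

2(2a^2 + 2a + 2p^2 + 2t^2) + 1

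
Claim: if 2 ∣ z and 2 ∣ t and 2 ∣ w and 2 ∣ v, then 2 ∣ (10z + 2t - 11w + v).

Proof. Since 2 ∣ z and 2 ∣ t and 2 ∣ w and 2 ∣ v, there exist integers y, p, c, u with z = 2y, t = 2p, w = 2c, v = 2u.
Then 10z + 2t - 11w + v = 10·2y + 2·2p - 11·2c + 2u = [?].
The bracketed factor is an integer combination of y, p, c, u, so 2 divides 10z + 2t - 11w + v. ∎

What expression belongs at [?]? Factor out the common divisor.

2(-11c + 2p + u + 10y)

Each term has a factor of 2: 10·2y + 2·2p - 11·2c + 2u = 2·(-11c + 2p + u + 10y).
Since -11c + 2p + u + 10y is an integer, 2 ∣ (10z + 2t - 11w + v).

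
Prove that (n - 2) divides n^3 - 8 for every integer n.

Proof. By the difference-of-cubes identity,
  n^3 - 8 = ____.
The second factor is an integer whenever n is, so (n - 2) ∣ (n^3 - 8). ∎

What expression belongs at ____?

a^3 - b^3 = (a - b)(a^2 + ab + b^2). With a = n, b = 2:
n^3 - 8 = (n - 2)(n^2 + 2n + 4).

(n - 2)(n^2 + 2n + 4)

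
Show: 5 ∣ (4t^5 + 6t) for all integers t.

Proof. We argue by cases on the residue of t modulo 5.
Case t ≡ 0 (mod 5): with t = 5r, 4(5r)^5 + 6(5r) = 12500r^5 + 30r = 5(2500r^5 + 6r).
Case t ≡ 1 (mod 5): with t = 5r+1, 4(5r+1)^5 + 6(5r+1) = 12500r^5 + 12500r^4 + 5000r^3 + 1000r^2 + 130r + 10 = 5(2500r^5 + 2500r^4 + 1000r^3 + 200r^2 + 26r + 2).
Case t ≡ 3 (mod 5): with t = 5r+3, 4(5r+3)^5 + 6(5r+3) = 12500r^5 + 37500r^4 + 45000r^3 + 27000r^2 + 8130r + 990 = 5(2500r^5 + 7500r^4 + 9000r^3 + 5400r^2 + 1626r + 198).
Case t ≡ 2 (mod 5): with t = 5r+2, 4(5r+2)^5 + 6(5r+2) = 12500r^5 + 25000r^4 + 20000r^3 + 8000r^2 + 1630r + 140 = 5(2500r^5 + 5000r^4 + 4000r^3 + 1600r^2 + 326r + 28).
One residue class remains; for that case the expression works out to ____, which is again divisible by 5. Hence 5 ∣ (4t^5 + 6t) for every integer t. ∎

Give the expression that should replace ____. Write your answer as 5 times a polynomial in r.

5(2500r^5 + 10000r^4 + 16000r^3 + 12800r^2 + 5126r + 824)

Only t ≡ 4 (mod 5) is unaccounted for. Put t = 5r+4:
4(5r+4)^5 + 6(5r+4) expands to 12500r^5 + 50000r^4 + 80000r^3 + 64000r^2 + 25630r + 4120,
and factoring out 5 leaves 5(2500r^5 + 10000r^4 + 16000r^3 + 12800r^2 + 5126r + 824).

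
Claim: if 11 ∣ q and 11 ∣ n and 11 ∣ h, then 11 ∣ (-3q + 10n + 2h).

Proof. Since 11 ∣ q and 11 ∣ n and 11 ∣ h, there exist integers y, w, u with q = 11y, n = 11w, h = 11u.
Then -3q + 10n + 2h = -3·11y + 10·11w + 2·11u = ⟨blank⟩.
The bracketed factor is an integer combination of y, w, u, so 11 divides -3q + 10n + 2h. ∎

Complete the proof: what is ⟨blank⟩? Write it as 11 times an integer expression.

11(2u + 10w - 3y)

Pull the common 11 out of every term: -3·11y + 10·11w + 2·11u = 11(2u + 10w - 3y).
2u + 10w - 3y is an integer, which exhibits the divisibility.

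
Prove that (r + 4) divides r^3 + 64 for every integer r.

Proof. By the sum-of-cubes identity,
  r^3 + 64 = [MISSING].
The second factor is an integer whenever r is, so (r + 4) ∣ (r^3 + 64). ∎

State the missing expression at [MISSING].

Polynomial division of r^3 + 64 by r + 4 leaves remainder 0 and quotient r^2 - 4r + 16.
Hence r^3 + 64 = (r + 4)(r^2 - 4r + 16).

(r + 4)(r^2 - 4r + 16)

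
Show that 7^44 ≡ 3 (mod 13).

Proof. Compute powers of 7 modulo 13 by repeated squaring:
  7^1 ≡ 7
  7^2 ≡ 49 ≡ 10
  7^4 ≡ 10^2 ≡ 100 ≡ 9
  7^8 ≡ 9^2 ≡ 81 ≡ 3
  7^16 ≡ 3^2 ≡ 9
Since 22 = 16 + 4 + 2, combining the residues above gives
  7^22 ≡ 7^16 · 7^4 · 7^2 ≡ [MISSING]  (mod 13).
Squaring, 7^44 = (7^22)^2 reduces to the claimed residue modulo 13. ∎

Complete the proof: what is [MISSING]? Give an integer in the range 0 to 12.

4

Multiply the listed residues: 9 · 9 · 10 = 81 → 810.
Reducing modulo 13: 810 = 62·13 + 4, so 7^22 ≡ 4.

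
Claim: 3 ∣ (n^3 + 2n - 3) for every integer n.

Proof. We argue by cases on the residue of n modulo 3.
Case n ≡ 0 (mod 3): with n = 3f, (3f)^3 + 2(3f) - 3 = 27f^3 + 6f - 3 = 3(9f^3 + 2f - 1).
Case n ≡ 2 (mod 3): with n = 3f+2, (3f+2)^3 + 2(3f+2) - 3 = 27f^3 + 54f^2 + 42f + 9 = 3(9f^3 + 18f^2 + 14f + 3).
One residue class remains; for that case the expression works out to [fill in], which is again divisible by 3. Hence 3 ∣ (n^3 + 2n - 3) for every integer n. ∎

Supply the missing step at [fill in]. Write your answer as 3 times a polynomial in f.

3(9f^3 + 9f^2 + 5f)

The residues treated are {0, 2}, so the missing case is n ≡ 1 (mod 3); write n = 3f+1.
Then (3f+1)^3 + 2(3f+1) - 3 = 27f^3 + 27f^2 + 15f = 3(9f^3 + 9f^2 + 5f).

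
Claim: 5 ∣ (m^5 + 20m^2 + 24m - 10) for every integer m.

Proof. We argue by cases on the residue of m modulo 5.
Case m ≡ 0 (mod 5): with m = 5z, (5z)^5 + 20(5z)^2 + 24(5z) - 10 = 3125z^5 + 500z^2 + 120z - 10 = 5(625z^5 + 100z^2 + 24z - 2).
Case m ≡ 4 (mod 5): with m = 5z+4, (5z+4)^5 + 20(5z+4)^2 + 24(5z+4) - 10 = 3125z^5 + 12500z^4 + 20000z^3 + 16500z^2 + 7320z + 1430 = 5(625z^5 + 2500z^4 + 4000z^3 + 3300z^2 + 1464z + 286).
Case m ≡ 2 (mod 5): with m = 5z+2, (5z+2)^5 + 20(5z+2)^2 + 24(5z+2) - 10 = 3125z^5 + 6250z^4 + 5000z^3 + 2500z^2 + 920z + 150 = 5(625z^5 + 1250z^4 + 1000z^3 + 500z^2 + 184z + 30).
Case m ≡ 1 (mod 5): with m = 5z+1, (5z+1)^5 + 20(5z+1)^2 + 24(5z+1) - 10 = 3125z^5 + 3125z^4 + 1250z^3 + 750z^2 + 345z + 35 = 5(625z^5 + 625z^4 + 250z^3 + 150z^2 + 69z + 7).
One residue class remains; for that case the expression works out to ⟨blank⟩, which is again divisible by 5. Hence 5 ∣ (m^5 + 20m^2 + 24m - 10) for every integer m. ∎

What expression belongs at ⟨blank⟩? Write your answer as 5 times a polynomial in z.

The residues treated are {0, 4, 2, 1}, so the missing case is m ≡ 3 (mod 5); write m = 5z+3.
Then (5z+3)^5 + 20(5z+3)^2 + 24(5z+3) - 10 = 3125z^5 + 9375z^4 + 11250z^3 + 7250z^2 + 2745z + 485 = 5(625z^5 + 1875z^4 + 2250z^3 + 1450z^2 + 549z + 97).

5(625z^5 + 1875z^4 + 2250z^3 + 1450z^2 + 549z + 97)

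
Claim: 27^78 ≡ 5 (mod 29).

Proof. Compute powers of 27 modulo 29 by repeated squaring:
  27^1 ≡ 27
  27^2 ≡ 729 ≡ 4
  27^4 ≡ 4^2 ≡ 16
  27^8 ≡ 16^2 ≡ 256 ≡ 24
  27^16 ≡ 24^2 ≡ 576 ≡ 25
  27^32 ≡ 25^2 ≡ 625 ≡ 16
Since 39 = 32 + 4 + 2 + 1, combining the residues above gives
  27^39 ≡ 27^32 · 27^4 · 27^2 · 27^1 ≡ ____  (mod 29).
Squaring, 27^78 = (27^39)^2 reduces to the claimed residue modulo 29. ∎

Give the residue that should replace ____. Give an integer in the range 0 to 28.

11

27^32 · 27^4 · 27^2 · 27^1 ≡ 16 · 16 · 4 · 27 = 27648.
27648 mod 29 = 11, so 27^39 ≡ 11 (mod 29).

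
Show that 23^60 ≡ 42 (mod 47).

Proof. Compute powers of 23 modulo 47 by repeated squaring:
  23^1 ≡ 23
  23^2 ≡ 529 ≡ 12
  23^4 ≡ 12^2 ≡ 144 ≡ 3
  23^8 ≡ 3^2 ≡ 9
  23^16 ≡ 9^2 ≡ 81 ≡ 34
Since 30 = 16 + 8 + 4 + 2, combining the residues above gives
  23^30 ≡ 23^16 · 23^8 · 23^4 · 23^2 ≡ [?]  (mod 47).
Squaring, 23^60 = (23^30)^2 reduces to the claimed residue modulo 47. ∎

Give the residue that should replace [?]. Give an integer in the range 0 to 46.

Multiply the listed residues: 34 · 9 · 3 · 12 = 306 → 918 → 11016.
Reducing modulo 47: 11016 = 234·47 + 18, so 23^30 ≡ 18.

18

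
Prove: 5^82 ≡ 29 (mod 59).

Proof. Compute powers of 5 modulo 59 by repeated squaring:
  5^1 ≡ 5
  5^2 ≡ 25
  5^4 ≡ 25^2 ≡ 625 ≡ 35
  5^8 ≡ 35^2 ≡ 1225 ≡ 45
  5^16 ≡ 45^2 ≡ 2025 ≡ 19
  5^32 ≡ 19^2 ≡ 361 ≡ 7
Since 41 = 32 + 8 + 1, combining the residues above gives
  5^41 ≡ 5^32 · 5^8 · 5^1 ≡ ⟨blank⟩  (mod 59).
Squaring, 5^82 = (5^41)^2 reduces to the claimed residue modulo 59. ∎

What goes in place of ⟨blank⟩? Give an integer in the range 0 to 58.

5^32 · 5^8 · 5^1 ≡ 7 · 45 · 5 = 1575.
1575 mod 59 = 41, so 5^41 ≡ 41 (mod 59).

41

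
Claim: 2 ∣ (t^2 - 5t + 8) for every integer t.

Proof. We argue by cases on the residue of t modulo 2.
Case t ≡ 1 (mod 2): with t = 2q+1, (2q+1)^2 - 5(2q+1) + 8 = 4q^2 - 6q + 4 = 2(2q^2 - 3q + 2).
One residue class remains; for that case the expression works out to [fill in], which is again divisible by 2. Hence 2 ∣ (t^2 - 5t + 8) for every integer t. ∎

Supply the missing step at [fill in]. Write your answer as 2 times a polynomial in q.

2(2q^2 - 5q + 4)

The residues treated are {1}, so the missing case is t ≡ 0 (mod 2); write t = 2q.
Then (2q)^2 - 5(2q) + 8 = 4q^2 - 10q + 8 = 2(2q^2 - 5q + 4).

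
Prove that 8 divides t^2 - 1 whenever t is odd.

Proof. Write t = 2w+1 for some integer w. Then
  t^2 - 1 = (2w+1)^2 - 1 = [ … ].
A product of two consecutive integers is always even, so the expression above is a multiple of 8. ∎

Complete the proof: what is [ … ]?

4w(w + 1)

(2w+1)^2 - 1 = 4w^2 + 4w + 1 - 1 = 4w^2 + 4w = 4w(w+1).
Since w and w+1 are consecutive, w(w+1) is even, and 4·(even) is a multiple of 8.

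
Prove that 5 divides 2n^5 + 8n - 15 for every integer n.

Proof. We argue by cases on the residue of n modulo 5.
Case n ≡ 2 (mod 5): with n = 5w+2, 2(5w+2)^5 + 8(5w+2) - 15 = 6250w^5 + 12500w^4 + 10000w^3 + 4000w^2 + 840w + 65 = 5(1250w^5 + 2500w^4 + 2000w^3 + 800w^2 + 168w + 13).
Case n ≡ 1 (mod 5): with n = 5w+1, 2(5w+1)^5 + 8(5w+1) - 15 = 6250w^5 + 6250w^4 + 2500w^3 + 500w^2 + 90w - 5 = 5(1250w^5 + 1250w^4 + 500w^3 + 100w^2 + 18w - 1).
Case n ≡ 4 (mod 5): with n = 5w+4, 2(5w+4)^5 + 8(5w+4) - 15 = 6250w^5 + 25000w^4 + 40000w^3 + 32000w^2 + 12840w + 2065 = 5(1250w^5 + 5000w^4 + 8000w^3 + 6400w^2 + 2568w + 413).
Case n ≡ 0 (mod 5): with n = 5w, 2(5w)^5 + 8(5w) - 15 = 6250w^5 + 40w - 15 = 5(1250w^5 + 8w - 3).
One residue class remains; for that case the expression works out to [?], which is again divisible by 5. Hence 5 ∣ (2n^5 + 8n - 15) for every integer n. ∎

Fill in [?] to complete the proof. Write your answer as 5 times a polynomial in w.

Only n ≡ 3 (mod 5) is unaccounted for. Put n = 5w+3:
2(5w+3)^5 + 8(5w+3) - 15 expands to 6250w^5 + 18750w^4 + 22500w^3 + 13500w^2 + 4090w + 495,
and factoring out 5 leaves 5(1250w^5 + 3750w^4 + 4500w^3 + 2700w^2 + 818w + 99).

5(1250w^5 + 3750w^4 + 4500w^3 + 2700w^2 + 818w + 99)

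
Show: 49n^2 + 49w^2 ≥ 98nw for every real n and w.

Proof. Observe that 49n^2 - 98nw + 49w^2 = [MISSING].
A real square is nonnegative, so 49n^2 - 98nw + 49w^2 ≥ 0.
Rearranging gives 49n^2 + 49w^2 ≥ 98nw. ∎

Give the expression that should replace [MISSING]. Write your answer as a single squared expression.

The leading and trailing coefficients are 7^2 and 7^2, and 98 = 2·7·7, so the trinomial is (7n - 7w)^2.
Hence 49n^2 - 98nw + 49w^2 ≥ 0.

(7n - 7w)^2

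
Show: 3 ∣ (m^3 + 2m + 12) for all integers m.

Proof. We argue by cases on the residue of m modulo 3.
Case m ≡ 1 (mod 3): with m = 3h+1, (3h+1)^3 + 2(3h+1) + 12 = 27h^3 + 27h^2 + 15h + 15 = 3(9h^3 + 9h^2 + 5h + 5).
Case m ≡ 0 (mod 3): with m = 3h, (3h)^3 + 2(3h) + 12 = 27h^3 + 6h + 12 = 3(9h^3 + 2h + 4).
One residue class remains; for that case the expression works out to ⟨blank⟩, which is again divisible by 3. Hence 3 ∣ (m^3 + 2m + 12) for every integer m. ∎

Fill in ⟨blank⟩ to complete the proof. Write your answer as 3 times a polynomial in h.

The residues treated are {1, 0}, so the missing case is m ≡ 2 (mod 3); write m = 3h+2.
Then (3h+2)^3 + 2(3h+2) + 12 = 27h^3 + 54h^2 + 42h + 24 = 3(9h^3 + 18h^2 + 14h + 8).

3(9h^3 + 18h^2 + 14h + 8)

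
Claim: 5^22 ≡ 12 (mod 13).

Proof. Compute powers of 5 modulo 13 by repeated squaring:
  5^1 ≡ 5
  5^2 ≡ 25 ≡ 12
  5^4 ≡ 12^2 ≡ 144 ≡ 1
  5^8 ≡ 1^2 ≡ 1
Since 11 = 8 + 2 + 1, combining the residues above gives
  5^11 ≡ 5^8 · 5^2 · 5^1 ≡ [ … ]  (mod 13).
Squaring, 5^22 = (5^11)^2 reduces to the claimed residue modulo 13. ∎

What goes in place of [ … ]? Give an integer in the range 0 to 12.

5^8 · 5^2 · 5^1 ≡ 1 · 12 · 5 = 60.
60 mod 13 = 8, so 5^11 ≡ 8 (mod 13).

8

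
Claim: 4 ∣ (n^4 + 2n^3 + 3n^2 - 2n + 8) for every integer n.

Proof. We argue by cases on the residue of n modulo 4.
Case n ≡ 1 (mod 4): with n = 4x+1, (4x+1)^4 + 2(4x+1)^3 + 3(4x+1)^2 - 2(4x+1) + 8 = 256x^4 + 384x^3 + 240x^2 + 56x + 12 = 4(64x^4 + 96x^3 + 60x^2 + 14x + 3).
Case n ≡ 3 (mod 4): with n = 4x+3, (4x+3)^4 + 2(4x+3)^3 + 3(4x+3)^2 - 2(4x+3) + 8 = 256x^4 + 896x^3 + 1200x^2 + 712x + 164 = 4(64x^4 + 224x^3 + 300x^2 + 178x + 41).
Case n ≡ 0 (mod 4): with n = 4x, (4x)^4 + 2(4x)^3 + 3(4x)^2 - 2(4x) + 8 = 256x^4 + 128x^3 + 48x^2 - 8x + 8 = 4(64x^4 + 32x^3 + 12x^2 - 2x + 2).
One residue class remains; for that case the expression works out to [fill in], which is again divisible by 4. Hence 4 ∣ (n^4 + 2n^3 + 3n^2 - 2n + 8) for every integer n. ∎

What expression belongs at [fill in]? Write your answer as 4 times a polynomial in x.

Only n ≡ 2 (mod 4) is unaccounted for. Put n = 4x+2:
(4x+2)^4 + 2(4x+2)^3 + 3(4x+2)^2 - 2(4x+2) + 8 expands to 256x^4 + 640x^3 + 624x^2 + 264x + 48,
and factoring out 4 leaves 4(64x^4 + 160x^3 + 156x^2 + 66x + 12).

4(64x^4 + 160x^3 + 156x^2 + 66x + 12)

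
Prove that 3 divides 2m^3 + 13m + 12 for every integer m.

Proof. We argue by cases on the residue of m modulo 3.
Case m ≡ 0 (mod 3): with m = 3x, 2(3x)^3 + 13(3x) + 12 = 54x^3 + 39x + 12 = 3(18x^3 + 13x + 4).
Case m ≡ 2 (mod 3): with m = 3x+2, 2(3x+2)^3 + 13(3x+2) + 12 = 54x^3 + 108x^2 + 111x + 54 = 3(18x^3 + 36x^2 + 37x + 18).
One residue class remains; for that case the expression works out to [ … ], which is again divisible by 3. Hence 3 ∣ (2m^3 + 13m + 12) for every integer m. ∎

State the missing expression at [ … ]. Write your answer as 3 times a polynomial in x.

Only m ≡ 1 (mod 3) is unaccounted for. Put m = 3x+1:
2(3x+1)^3 + 13(3x+1) + 12 expands to 54x^3 + 54x^2 + 57x + 27,
and factoring out 3 leaves 3(18x^3 + 18x^2 + 19x + 9).

3(18x^3 + 18x^2 + 19x + 9)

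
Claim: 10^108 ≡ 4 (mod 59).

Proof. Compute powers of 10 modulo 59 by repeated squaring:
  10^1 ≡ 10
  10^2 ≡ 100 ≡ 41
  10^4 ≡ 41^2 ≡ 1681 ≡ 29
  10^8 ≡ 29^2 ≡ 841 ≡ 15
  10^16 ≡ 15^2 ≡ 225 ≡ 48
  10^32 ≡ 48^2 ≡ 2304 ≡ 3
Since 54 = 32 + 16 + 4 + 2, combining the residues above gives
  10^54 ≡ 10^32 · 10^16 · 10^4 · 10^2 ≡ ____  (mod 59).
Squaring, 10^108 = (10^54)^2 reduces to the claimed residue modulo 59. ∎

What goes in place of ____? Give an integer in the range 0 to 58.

10^32 · 10^16 · 10^4 · 10^2 ≡ 3 · 48 · 29 · 41 = 171216.
171216 mod 59 = 57, so 10^54 ≡ 57 (mod 59).

57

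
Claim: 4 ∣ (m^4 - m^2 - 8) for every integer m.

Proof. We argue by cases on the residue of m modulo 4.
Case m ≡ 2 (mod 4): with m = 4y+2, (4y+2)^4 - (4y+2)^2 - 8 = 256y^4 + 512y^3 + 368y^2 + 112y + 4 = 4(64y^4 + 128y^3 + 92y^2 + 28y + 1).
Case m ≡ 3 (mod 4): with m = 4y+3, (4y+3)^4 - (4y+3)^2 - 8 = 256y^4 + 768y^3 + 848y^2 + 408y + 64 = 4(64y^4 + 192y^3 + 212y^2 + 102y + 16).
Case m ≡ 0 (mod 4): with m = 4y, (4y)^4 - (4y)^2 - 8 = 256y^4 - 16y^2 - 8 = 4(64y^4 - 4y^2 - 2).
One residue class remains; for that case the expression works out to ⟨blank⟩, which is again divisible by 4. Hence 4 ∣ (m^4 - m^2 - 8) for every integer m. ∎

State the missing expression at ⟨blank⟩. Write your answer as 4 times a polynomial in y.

4(64y^4 + 64y^3 + 20y^2 + 2y - 2)

The residues treated are {2, 3, 0}, so the missing case is m ≡ 1 (mod 4); write m = 4y+1.
Then (4y+1)^4 - (4y+1)^2 - 8 = 256y^4 + 256y^3 + 80y^2 + 8y - 8 = 4(64y^4 + 64y^3 + 20y^2 + 2y - 2).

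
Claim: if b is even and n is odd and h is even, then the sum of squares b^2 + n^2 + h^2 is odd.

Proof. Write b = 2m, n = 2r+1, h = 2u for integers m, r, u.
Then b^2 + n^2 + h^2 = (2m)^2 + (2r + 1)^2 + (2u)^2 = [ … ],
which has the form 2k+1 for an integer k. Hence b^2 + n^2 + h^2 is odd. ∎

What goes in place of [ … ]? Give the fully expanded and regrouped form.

Expanding: (2m)^2 + (2r + 1)^2 + (2u)^2 = 4m^2 + 4r^2 + 4r + 4u^2 + 1.
Every term except the constant is even, so this is 2(2m^2 + 2r^2 + 2r + 2u^2) + 1,
and 2m^2 + 2r^2 + 2r + 2u^2 ∈ ℤ gives the required form.

2(2m^2 + 2r^2 + 2r + 2u^2) + 1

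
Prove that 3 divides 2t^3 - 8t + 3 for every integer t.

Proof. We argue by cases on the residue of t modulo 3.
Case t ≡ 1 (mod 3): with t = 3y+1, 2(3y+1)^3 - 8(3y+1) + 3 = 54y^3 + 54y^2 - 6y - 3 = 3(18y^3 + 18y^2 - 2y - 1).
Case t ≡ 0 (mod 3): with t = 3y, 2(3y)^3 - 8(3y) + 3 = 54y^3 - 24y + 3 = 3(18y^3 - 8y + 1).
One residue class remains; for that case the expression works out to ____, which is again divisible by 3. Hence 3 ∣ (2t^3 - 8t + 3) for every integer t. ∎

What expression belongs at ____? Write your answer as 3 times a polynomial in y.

Only t ≡ 2 (mod 3) is unaccounted for. Put t = 3y+2:
2(3y+2)^3 - 8(3y+2) + 3 expands to 54y^3 + 108y^2 + 48y + 3,
and factoring out 3 leaves 3(18y^3 + 36y^2 + 16y + 1).

3(18y^3 + 36y^2 + 16y + 1)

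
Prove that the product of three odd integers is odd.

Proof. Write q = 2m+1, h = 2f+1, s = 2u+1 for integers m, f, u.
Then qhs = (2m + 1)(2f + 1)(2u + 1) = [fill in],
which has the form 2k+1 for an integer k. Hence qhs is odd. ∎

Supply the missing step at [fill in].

Expanding: (2m + 1)(2f + 1)(2u + 1) = 8fmu + 4fm + 4fu + 2f + 4mu + 2m + 2u + 1.
Every term except the constant is even, so this is 2(4fmu + 2fm + 2fu + f + 2mu + m + u) + 1,
and 4fmu + 2fm + 2fu + f + 2mu + m + u ∈ ℤ gives the required form.

2(4fmu + 2fm + 2fu + f + 2mu + m + u) + 1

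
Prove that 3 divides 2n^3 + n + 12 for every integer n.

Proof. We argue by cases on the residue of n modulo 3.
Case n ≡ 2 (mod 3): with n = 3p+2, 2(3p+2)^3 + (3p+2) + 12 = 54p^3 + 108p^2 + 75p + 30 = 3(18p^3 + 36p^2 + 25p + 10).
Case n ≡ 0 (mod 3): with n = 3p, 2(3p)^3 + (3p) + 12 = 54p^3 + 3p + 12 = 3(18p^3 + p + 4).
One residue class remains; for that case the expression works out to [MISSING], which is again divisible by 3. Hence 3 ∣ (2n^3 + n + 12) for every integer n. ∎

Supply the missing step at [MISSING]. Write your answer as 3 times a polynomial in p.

Only n ≡ 1 (mod 3) is unaccounted for. Put n = 3p+1:
2(3p+1)^3 + (3p+1) + 12 expands to 54p^3 + 54p^2 + 21p + 15,
and factoring out 3 leaves 3(18p^3 + 18p^2 + 7p + 5).

3(18p^3 + 18p^2 + 7p + 5)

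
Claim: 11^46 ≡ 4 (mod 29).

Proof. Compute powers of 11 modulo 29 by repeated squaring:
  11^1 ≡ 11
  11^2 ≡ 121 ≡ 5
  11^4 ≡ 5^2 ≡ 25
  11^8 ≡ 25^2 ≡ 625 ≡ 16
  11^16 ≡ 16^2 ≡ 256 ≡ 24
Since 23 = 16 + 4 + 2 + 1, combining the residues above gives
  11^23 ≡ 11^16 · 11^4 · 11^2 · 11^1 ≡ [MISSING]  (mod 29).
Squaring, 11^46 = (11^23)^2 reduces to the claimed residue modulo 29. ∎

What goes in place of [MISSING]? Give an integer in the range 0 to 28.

11^16 · 11^4 · 11^2 · 11^1 ≡ 24 · 25 · 5 · 11 = 33000.
33000 mod 29 = 27, so 11^23 ≡ 27 (mod 29).

27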